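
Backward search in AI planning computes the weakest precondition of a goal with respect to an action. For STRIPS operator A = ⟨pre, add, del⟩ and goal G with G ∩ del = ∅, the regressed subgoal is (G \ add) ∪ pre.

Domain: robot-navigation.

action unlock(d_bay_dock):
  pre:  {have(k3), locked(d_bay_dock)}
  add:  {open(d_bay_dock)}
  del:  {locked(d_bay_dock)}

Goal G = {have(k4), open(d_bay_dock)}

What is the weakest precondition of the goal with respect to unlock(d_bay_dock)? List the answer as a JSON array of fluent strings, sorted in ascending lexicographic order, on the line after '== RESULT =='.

Compute (G \ add) ∪ pre:
  G ∩ del = {}  (empty — regression defined)
  G \ add = {have(k4), open(d_bay_dock)} \ {open(d_bay_dock)} = {have(k4)}
  ∪ pre   = {have(k4)} ∪ {have(k3), locked(d_bay_dock)}
          = {have(k3), have(k4), locked(d_bay_dock)}

== RESULT ==
["have(k3)", "have(k4)", "locked(d_bay_dock)"]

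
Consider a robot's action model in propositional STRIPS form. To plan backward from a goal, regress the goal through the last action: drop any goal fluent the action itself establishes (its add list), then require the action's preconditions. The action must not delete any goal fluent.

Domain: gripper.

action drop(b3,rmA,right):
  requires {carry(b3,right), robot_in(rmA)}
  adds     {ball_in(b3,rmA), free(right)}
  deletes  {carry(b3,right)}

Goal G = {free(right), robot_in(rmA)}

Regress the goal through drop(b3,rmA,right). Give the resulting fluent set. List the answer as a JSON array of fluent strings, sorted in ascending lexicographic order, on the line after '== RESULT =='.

Regress:
  G ∩ del = {}  (empty — regression defined)
  G \ add = {free(right), robot_in(rmA)} \ {ball_in(b3,rmA), free(right)} = {robot_in(rmA)}
  ∪ pre   = {robot_in(rmA)} ∪ {carry(b3,right), robot_in(rmA)}
          = {carry(b3,right), robot_in(rmA)}

== RESULT ==
["carry(b3,right)", "robot_in(rmA)"]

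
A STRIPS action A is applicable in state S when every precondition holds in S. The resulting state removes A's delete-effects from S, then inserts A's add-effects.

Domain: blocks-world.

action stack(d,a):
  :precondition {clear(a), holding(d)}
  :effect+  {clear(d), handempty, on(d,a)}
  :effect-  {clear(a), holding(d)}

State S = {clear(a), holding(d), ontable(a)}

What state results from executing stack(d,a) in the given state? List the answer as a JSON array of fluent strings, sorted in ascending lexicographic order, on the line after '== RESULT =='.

Compute (S \ del) ∪ add:
  pre ⊆ S: {clear(a), holding(d)} ⊆ S  — applicable
  S \ del = {ontable(a)}
  ∪ add   = {clear(d), handempty, on(d,a), ontable(a)}

== RESULT ==
["clear(d)", "handempty", "on(d,a)", "ontable(a)"]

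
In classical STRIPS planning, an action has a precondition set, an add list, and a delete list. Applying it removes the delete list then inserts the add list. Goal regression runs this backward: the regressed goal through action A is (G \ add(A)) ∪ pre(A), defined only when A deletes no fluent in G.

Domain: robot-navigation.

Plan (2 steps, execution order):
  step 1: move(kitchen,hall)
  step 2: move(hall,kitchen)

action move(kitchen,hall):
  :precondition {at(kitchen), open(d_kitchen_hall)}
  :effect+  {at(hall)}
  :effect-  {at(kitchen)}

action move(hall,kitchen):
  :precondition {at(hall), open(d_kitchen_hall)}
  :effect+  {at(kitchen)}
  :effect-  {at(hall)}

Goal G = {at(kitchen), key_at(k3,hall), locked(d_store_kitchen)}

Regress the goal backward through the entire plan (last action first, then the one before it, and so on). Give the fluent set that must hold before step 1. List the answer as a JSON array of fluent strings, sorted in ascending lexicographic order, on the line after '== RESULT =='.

Work backward from the goal:
  through step 2 (move(hall,kitchen)): drop {at(kitchen)}, keep {key_at(k3,hall), locked(d_store_kitchen)}, require {at(hall), open(d_kitchen_hall)}
    → {at(hall), key_at(k3,hall), locked(d_store_kitchen), open(d_kitchen_hall)}
  through step 1 (move(kitchen,hall)): drop {at(hall)}, keep {key_at(k3,hall), locked(d_store_kitchen), open(d_kitchen_hall)}, require {at(kitchen), open(d_kitchen_hall)}
    → {at(kitchen), key_at(k3,hall), locked(d_store_kitchen), open(d_kitchen_hall)}

== RESULT ==
["at(kitchen)", "key_at(k3,hall)", "locked(d_store_kitchen)", "open(d_kitchen_hall)"]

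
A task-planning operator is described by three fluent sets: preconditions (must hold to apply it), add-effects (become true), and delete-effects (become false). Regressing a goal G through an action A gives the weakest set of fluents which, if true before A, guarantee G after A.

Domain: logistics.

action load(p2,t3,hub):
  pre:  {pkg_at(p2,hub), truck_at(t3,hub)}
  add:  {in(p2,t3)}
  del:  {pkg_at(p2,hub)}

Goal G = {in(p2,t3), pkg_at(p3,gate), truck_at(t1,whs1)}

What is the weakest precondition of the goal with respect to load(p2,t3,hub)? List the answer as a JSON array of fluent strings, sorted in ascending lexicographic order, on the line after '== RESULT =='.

Compute (G \ add) ∪ pre:
  G ∩ del = {}  (empty — regression defined)
  G \ add = {in(p2,t3), pkg_at(p3,gate), truck_at(t1,whs1)} \ {in(p2,t3)} = {pkg_at(p3,gate), truck_at(t1,whs1)}
  ∪ pre   = {pkg_at(p3,gate), truck_at(t1,whs1)} ∪ {pkg_at(p2,hub), truck_at(t3,hub)}
          = {pkg_at(p2,hub), pkg_at(p3,gate), truck_at(t1,whs1), truck_at(t3,hub)}

== RESULT ==
["pkg_at(p2,hub)", "pkg_at(p3,gate)", "truck_at(t1,whs1)", "truck_at(t3,hub)"]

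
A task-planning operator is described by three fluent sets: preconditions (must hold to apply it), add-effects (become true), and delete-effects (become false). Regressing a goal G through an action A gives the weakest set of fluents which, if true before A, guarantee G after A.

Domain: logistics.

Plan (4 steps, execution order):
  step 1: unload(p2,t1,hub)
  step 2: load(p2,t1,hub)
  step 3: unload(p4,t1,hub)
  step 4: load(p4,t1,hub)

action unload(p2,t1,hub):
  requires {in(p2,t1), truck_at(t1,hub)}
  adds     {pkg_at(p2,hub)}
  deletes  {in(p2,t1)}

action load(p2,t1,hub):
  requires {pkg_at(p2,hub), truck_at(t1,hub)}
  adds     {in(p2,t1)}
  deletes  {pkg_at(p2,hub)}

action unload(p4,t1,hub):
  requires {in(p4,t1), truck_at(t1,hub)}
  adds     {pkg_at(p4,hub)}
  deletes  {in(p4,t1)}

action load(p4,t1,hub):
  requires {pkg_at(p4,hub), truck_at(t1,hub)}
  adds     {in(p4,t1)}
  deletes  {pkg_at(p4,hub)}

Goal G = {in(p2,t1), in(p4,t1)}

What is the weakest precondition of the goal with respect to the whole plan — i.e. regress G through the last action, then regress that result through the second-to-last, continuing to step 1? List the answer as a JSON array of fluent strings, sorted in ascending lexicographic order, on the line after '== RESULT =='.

Work backward from the goal:
  through step 4 (load(p4,t1,hub)): drop {in(p4,t1)}, keep {in(p2,t1)}, require {pkg_at(p4,hub), truck_at(t1,hub)}
    → {in(p2,t1), pkg_at(p4,hub), truck_at(t1,hub)}
  through step 3 (unload(p4,t1,hub)): drop {pkg_at(p4,hub)}, keep {in(p2,t1), truck_at(t1,hub)}, require {in(p4,t1), truck_at(t1,hub)}
    → {in(p2,t1), in(p4,t1), truck_at(t1,hub)}
  through step 2 (load(p2,t1,hub)): drop {in(p2,t1)}, keep {in(p4,t1), truck_at(t1,hub)}, require {pkg_at(p2,hub), truck_at(t1,hub)}
    → {in(p4,t1), pkg_at(p2,hub), truck_at(t1,hub)}
  through step 1 (unload(p2,t1,hub)): drop {pkg_at(p2,hub)}, keep {in(p4,t1), truck_at(t1,hub)}, require {in(p2,t1), truck_at(t1,hub)}
    → {in(p2,t1), in(p4,t1), truck_at(t1,hub)}

== RESULT ==
["in(p2,t1)", "in(p4,t1)", "truck_at(t1,hub)"]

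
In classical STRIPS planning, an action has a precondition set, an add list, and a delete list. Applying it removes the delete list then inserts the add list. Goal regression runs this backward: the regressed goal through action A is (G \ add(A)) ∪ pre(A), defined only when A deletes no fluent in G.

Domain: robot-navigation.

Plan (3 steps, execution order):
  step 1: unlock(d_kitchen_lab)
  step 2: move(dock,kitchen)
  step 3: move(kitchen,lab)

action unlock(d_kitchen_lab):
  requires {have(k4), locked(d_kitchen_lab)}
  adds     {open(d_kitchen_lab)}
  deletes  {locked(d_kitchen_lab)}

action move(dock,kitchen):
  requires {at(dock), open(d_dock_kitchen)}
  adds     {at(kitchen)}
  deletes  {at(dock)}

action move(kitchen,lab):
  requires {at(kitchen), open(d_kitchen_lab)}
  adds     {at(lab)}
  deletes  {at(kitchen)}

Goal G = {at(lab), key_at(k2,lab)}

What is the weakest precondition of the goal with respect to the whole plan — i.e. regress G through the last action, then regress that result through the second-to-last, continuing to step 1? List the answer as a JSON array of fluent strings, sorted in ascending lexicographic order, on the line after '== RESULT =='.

Work backward from the goal:
  through step 3 (move(kitchen,lab)): drop {at(lab)}, keep {key_at(k2,lab)}, require {at(kitchen), open(d_kitchen_lab)}
    → {at(kitchen), key_at(k2,lab), open(d_kitchen_lab)}
  through step 2 (move(dock,kitchen)): drop {at(kitchen)}, keep {key_at(k2,lab), open(d_kitchen_lab)}, require {at(dock), open(d_dock_kitchen)}
    → {at(dock), key_at(k2,lab), open(d_dock_kitchen), open(d_kitchen_lab)}
  through step 1 (unlock(d_kitchen_lab)): drop {open(d_kitchen_lab)}, keep {at(dock), key_at(k2,lab), open(d_dock_kitchen)}, require {have(k4), locked(d_kitchen_lab)}
    → {at(dock), have(k4), key_at(k2,lab), locked(d_kitchen_lab), open(d_dock_kitchen)}

== RESULT ==
["at(dock)", "have(k4)", "key_at(k2,lab)", "locked(d_kitchen_lab)", "open(d_dock_kitchen)"]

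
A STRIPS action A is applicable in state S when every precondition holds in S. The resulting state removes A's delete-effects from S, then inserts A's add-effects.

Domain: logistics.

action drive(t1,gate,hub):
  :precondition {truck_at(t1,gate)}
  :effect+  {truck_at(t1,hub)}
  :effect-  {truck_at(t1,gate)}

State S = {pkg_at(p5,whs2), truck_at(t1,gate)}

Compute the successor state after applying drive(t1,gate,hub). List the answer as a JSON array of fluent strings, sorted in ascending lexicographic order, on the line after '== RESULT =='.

Compute (S \ del) ∪ add:
  pre ⊆ S: {truck_at(t1,gate)} ⊆ S  — applicable
  S \ del = {pkg_at(p5,whs2)}
  ∪ add   = {pkg_at(p5,whs2), truck_at(t1,hub)}

== RESULT ==
["pkg_at(p5,whs2)", "truck_at(t1,hub)"]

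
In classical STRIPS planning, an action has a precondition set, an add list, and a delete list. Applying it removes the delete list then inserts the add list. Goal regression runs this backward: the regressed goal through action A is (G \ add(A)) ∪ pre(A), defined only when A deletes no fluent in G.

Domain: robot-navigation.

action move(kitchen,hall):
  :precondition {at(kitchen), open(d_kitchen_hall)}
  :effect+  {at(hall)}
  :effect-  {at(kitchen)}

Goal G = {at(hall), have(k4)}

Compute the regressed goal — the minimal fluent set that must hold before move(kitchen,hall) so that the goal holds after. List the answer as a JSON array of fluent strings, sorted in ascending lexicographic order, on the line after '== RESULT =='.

Compute (G \ add) ∪ pre:
  G ∩ del = {}  (empty — regression defined)
  G \ add = {at(hall), have(k4)} \ {at(hall)} = {have(k4)}
  ∪ pre   = {have(k4)} ∪ {at(kitchen), open(d_kitchen_hall)}
          = {at(kitchen), have(k4), open(d_kitchen_hall)}

== RESULT ==
["at(kitchen)", "have(k4)", "open(d_kitchen_hall)"]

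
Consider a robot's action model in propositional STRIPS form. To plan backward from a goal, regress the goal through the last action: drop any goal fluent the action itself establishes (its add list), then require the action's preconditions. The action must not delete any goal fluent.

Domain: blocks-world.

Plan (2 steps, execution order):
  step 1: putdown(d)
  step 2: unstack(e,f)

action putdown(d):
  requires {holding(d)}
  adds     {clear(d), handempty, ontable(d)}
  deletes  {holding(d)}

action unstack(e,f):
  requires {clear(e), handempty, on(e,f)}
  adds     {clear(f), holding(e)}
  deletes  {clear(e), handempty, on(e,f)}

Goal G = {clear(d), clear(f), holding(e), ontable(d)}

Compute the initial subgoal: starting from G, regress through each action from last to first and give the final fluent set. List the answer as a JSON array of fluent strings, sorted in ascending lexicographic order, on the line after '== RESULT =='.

Work backward from the goal:
  through step 2 (unstack(e,f)): drop {clear(f), holding(e)}, keep {clear(d), ontable(d)}, require {clear(e), handempty, on(e,f)}
    → {clear(d), clear(e), handempty, on(e,f), ontable(d)}
  through step 1 (putdown(d)): drop {clear(d), handempty, ontable(d)}, keep {clear(e), on(e,f)}, require {holding(d)}
    → {clear(e), holding(d), on(e,f)}

== RESULT ==
["clear(e)", "holding(d)", "on(e,f)"]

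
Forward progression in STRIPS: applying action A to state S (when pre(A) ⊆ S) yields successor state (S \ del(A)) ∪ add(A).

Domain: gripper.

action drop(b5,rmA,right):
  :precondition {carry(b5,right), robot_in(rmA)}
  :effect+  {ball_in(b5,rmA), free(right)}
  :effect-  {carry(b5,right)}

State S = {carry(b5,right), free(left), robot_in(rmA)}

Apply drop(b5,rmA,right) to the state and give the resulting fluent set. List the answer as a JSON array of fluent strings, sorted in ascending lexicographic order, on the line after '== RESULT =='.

Progress:
  pre ⊆ S: {carry(b5,right), robot_in(rmA)} ⊆ S  — applicable
  S \ del = {free(left), robot_in(rmA)}
  ∪ add   = {ball_in(b5,rmA), free(left), free(right), robot_in(rmA)}

== RESULT ==
["ball_in(b5,rmA)", "free(left)", "free(right)", "robot_in(rmA)"]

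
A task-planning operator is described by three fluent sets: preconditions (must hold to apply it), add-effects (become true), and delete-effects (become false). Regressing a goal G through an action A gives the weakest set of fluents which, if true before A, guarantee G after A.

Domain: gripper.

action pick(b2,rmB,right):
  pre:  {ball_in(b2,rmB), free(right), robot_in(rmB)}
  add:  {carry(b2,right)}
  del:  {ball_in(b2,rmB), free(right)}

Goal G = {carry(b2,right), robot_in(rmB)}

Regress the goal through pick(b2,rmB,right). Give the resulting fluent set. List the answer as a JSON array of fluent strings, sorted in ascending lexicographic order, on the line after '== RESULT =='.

Regress:
  G ∩ del = {}  (empty — regression defined)
  G \ add = {carry(b2,right), robot_in(rmB)} \ {carry(b2,right)} = {robot_in(rmB)}
  ∪ pre   = {robot_in(rmB)} ∪ {ball_in(b2,rmB), free(right), robot_in(rmB)}
          = {ball_in(b2,rmB), free(right), robot_in(rmB)}

== RESULT ==
["ball_in(b2,rmB)", "free(right)", "robot_in(rmB)"]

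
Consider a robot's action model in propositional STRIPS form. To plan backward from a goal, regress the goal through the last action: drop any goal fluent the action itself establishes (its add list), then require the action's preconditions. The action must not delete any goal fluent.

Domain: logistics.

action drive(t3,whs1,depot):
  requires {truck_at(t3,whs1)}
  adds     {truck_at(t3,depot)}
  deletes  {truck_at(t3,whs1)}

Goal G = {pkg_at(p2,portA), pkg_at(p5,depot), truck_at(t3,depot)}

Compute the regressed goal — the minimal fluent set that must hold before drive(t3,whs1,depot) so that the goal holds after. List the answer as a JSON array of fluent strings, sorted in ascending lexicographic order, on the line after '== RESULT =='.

Regress:
  G ∩ del = {}  (empty — regression defined)
  G \ add = {pkg_at(p2,portA), pkg_at(p5,depot), truck_at(t3,depot)} \ {truck_at(t3,depot)} = {pkg_at(p2,portA), pkg_at(p5,depot)}
  ∪ pre   = {pkg_at(p2,portA), pkg_at(p5,depot)} ∪ {truck_at(t3,whs1)}
          = {pkg_at(p2,portA), pkg_at(p5,depot), truck_at(t3,whs1)}

== RESULT ==
["pkg_at(p2,portA)", "pkg_at(p5,depot)", "truck_at(t3,whs1)"]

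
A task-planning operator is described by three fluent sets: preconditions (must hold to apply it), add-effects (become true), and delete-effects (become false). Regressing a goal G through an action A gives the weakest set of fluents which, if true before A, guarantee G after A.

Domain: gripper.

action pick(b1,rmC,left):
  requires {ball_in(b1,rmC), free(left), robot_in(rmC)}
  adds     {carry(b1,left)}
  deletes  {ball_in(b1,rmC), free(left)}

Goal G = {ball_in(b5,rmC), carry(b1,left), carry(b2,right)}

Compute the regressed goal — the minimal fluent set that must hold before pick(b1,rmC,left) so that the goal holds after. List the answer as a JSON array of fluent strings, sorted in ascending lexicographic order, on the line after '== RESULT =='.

Compute (G \ add) ∪ pre:
  G ∩ del = {}  (empty — regression defined)
  G \ add = {ball_in(b5,rmC), carry(b1,left), carry(b2,right)} \ {carry(b1,left)} = {ball_in(b5,rmC), carry(b2,right)}
  ∪ pre   = {ball_in(b5,rmC), carry(b2,right)} ∪ {ball_in(b1,rmC), free(left), robot_in(rmC)}
          = {ball_in(b1,rmC), ball_in(b5,rmC), carry(b2,right), free(left), robot_in(rmC)}

== RESULT ==
["ball_in(b1,rmC)", "ball_in(b5,rmC)", "carry(b2,right)", "free(left)", "robot_in(rmC)"]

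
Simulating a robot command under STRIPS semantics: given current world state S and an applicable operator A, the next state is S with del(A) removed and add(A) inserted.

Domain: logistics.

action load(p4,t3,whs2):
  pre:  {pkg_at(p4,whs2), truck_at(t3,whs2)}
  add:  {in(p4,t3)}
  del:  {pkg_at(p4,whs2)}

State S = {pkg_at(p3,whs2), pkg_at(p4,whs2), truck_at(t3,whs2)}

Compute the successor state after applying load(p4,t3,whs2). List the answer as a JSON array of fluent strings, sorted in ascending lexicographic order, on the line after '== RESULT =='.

Progress:
  pre ⊆ S: {pkg_at(p4,whs2), truck_at(t3,whs2)} ⊆ S  — applicable
  S \ del = {pkg_at(p3,whs2), truck_at(t3,whs2)}
  ∪ add   = {in(p4,t3), pkg_at(p3,whs2), truck_at(t3,whs2)}

== RESULT ==
["in(p4,t3)", "pkg_at(p3,whs2)", "truck_at(t3,whs2)"]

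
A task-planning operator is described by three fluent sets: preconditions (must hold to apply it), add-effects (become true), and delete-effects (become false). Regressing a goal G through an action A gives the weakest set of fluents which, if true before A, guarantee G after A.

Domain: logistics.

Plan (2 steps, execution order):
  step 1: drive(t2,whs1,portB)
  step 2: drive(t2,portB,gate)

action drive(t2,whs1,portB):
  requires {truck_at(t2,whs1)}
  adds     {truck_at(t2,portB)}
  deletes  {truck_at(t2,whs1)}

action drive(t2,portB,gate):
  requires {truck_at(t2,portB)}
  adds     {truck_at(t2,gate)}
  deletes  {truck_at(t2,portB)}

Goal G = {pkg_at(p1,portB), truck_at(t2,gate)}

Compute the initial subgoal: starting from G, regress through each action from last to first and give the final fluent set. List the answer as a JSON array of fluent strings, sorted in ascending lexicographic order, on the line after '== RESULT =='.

Work backward from the goal:
  through step 2 (drive(t2,portB,gate)): drop {truck_at(t2,gate)}, keep {pkg_at(p1,portB)}, require {truck_at(t2,portB)}
    → {pkg_at(p1,portB), truck_at(t2,portB)}
  through step 1 (drive(t2,whs1,portB)): drop {truck_at(t2,portB)}, keep {pkg_at(p1,portB)}, require {truck_at(t2,whs1)}
    → {pkg_at(p1,portB), truck_at(t2,whs1)}

== RESULT ==
["pkg_at(p1,portB)", "truck_at(t2,whs1)"]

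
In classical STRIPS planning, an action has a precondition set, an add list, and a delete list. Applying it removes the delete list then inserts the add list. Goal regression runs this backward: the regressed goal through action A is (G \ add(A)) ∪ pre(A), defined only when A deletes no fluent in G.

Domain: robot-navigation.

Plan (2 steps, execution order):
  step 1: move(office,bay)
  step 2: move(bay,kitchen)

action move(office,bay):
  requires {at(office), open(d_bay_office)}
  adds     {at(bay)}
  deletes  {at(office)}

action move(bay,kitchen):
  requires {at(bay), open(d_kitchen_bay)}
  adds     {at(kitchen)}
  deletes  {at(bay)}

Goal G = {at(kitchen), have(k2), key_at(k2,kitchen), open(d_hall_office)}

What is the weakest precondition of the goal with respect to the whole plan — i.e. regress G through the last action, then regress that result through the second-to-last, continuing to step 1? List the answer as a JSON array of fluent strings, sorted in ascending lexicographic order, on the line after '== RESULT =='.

Regress step by step:
  through step 2 (move(bay,kitchen)): drop {at(kitchen)}, keep {have(k2), key_at(k2,kitchen), open(d_hall_office)}, require {at(bay), open(d_kitchen_bay)}
    → {at(bay), have(k2), key_at(k2,kitchen), open(d_hall_office), open(d_kitchen_bay)}
  through step 1 (move(office,bay)): drop {at(bay)}, keep {have(k2), key_at(k2,kitchen), open(d_hall_office), open(d_kitchen_bay)}, require {at(office), open(d_bay_office)}
    → {at(office), have(k2), key_at(k2,kitchen), open(d_bay_office), open(d_hall_office), open(d_kitchen_bay)}

== RESULT ==
["at(office)", "have(k2)", "key_at(k2,kitchen)", "open(d_bay_office)", "open(d_hall_office)", "open(d_kitchen_bay)"]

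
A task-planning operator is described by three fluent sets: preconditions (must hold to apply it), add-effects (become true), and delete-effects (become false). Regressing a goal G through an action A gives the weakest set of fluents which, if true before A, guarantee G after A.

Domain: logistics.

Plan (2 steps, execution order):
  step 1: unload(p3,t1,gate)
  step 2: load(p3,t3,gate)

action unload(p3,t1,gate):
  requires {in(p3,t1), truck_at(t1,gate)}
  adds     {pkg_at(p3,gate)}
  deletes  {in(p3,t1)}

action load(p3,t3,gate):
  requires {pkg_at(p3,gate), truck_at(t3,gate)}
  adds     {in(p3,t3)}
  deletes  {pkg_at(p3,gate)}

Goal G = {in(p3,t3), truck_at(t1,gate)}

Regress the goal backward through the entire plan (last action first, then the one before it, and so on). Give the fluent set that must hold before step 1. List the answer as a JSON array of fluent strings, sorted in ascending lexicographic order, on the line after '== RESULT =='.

Regress step by step:
  through step 2 (load(p3,t3,gate)): drop {in(p3,t3)}, keep {truck_at(t1,gate)}, require {pkg_at(p3,gate), truck_at(t3,gate)}
    → {pkg_at(p3,gate), truck_at(t1,gate), truck_at(t3,gate)}
  through step 1 (unload(p3,t1,gate)): drop {pkg_at(p3,gate)}, keep {truck_at(t1,gate), truck_at(t3,gate)}, require {in(p3,t1), truck_at(t1,gate)}
    → {in(p3,t1), truck_at(t1,gate), truck_at(t3,gate)}

== RESULT ==
["in(p3,t1)", "truck_at(t1,gate)", "truck_at(t3,gate)"]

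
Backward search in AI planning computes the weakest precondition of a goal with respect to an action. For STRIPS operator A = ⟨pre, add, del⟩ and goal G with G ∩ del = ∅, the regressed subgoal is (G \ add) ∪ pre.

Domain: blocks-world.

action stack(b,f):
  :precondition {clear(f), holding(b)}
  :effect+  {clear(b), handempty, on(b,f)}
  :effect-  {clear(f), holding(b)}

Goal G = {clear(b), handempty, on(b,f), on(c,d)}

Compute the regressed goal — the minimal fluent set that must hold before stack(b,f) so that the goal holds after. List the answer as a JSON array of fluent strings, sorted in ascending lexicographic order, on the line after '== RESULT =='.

Compute (G \ add) ∪ pre:
  G ∩ del = {}  (empty — regression defined)
  G \ add = {clear(b), handempty, on(b,f), on(c,d)} \ {clear(b), handempty, on(b,f)} = {on(c,d)}
  ∪ pre   = {on(c,d)} ∪ {clear(f), holding(b)}
          = {clear(f), holding(b), on(c,d)}

== RESULT ==
["clear(f)", "holding(b)", "on(c,d)"]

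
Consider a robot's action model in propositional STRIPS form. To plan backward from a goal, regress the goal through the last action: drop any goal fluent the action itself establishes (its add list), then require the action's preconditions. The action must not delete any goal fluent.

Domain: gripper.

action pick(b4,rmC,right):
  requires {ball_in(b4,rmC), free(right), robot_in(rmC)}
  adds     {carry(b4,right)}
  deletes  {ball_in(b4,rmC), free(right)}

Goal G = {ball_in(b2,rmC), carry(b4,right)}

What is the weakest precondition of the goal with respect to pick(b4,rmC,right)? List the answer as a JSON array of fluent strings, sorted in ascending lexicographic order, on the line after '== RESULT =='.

Compute (G \ add) ∪ pre:
  G ∩ del = {}  (empty — regression defined)
  G \ add = {ball_in(b2,rmC), carry(b4,right)} \ {carry(b4,right)} = {ball_in(b2,rmC)}
  ∪ pre   = {ball_in(b2,rmC)} ∪ {ball_in(b4,rmC), free(right), robot_in(rmC)}
          = {ball_in(b2,rmC), ball_in(b4,rmC), free(right), robot_in(rmC)}

== RESULT ==
["ball_in(b2,rmC)", "ball_in(b4,rmC)", "free(right)", "robot_in(rmC)"]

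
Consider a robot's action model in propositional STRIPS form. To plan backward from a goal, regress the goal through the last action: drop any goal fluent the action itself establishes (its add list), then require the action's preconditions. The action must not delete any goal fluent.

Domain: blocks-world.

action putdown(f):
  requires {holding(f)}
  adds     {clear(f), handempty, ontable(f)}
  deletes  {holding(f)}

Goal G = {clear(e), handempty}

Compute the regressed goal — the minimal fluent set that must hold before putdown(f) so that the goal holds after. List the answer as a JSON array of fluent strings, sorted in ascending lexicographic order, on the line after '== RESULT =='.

Regress:
  G ∩ del = {}  (empty — regression defined)
  G \ add = {clear(e), handempty} \ {clear(f), handempty, ontable(f)} = {clear(e)}
  ∪ pre   = {clear(e)} ∪ {holding(f)}
          = {clear(e), holding(f)}

== RESULT ==
["clear(e)", "holding(f)"]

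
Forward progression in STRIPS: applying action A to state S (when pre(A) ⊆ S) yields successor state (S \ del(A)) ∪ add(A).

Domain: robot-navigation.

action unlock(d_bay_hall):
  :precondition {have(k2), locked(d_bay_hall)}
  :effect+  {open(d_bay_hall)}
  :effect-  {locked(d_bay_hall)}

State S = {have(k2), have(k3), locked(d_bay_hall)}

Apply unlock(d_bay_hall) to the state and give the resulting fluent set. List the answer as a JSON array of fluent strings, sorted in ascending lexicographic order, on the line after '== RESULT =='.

Compute (S \ del) ∪ add:
  pre ⊆ S: {have(k2), locked(d_bay_hall)} ⊆ S  — applicable
  S \ del = {have(k2), have(k3)}
  ∪ add   = {have(k2), have(k3), open(d_bay_hall)}

== RESULT ==
["have(k2)", "have(k3)", "open(d_bay_hall)"]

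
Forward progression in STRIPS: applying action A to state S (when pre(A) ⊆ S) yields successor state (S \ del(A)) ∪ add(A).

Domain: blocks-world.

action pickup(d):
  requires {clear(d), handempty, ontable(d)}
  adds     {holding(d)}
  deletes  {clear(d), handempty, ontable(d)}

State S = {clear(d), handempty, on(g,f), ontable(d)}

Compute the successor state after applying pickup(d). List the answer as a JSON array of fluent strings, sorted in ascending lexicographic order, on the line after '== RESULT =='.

Compute (S \ del) ∪ add:
  pre ⊆ S: {clear(d), handempty, ontable(d)} ⊆ S  — applicable
  S \ del = {on(g,f)}
  ∪ add   = {holding(d), on(g,f)}

== RESULT ==
["holding(d)", "on(g,f)"]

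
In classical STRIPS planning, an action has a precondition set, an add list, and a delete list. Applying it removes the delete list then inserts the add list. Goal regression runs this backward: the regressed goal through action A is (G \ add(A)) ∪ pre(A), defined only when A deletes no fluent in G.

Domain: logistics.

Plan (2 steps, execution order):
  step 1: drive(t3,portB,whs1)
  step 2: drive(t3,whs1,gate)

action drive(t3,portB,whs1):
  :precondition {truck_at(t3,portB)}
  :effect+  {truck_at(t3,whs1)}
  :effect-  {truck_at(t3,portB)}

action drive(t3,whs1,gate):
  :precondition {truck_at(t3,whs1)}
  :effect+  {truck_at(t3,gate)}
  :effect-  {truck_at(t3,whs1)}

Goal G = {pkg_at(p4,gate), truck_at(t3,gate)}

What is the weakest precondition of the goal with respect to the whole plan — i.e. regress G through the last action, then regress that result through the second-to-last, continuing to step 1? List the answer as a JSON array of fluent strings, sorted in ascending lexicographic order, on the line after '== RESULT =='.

Regress step by step:
  through step 2 (drive(t3,whs1,gate)): drop {truck_at(t3,gate)}, keep {pkg_at(p4,gate)}, require {truck_at(t3,whs1)}
    → {pkg_at(p4,gate), truck_at(t3,whs1)}
  through step 1 (drive(t3,portB,whs1)): drop {truck_at(t3,whs1)}, keep {pkg_at(p4,gate)}, require {truck_at(t3,portB)}
    → {pkg_at(p4,gate), truck_at(t3,portB)}

== RESULT ==
["pkg_at(p4,gate)", "truck_at(t3,portB)"]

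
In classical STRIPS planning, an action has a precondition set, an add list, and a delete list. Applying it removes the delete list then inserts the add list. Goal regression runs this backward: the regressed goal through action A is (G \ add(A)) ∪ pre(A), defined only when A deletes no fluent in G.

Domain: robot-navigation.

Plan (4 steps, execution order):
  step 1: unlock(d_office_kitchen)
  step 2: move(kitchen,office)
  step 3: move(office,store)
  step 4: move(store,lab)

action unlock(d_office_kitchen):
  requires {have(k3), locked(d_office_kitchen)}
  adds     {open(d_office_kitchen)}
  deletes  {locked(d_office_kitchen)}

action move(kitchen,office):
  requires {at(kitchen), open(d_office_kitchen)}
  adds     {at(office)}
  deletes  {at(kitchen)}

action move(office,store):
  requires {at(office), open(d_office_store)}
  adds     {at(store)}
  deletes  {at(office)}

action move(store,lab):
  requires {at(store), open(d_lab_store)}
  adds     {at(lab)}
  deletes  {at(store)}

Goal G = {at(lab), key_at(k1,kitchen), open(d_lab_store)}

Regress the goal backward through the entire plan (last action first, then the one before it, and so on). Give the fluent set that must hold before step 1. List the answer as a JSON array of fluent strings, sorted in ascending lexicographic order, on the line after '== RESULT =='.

Regress step by step:
  through step 4 (move(store,lab)): drop {at(lab)}, keep {key_at(k1,kitchen), open(d_lab_store)}, require {at(store), open(d_lab_store)}
    → {at(store), key_at(k1,kitchen), open(d_lab_store)}
  through step 3 (move(office,store)): drop {at(store)}, keep {key_at(k1,kitchen), open(d_lab_store)}, require {at(office), open(d_office_store)}
    → {at(office), key_at(k1,kitchen), open(d_lab_store), open(d_office_store)}
  through step 2 (move(kitchen,office)): drop {at(office)}, keep {key_at(k1,kitchen), open(d_lab_store), open(d_office_store)}, require {at(kitchen), open(d_office_kitchen)}
    → {at(kitchen), key_at(k1,kitchen), open(d_lab_store), open(d_office_kitchen), open(d_office_store)}
  through step 1 (unlock(d_office_kitchen)): drop {open(d_office_kitchen)}, keep {at(kitchen), key_at(k1,kitchen), open(d_lab_store), open(d_office_store)}, require {have(k3), locked(d_office_kitchen)}
    → {at(kitchen), have(k3), key_at(k1,kitchen), locked(d_office_kitchen), open(d_lab_store), open(d_office_store)}

== RESULT ==
["at(kitchen)", "have(k3)", "key_at(k1,kitchen)", "locked(d_office_kitchen)", "open(d_lab_store)", "open(d_office_store)"]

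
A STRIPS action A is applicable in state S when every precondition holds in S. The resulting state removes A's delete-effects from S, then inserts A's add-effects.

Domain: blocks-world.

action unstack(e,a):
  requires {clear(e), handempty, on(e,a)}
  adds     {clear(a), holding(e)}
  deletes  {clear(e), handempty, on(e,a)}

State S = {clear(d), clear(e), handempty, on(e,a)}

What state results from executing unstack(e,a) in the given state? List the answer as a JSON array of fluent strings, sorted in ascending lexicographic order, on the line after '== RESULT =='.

Compute (S \ del) ∪ add:
  pre ⊆ S: {clear(e), handempty, on(e,a)} ⊆ S  — applicable
  S \ del = {clear(d)}
  ∪ add   = {clear(a), clear(d), holding(e)}

== RESULT ==
["clear(a)", "clear(d)", "holding(e)"]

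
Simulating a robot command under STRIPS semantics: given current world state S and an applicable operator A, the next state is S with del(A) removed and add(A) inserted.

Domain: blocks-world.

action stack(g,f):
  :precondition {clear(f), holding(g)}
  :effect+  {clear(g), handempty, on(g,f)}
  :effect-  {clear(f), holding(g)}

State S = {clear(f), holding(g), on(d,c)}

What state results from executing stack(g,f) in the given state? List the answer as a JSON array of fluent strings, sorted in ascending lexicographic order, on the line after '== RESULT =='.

Progress:
  pre ⊆ S: {clear(f), holding(g)} ⊆ S  — applicable
  S \ del = {on(d,c)}
  ∪ add   = {clear(g), handempty, on(d,c), on(g,f)}

== RESULT ==
["clear(g)", "handempty", "on(d,c)", "on(g,f)"]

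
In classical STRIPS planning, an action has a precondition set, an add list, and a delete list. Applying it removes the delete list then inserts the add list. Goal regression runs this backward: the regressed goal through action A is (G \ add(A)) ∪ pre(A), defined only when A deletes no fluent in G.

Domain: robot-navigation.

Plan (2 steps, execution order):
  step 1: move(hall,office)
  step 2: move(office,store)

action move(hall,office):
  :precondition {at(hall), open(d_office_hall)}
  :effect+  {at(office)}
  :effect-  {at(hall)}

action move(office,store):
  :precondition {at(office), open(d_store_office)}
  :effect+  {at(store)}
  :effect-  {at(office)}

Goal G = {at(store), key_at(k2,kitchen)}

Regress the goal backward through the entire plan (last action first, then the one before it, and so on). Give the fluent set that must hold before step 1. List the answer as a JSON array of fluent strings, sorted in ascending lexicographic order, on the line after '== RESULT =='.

Regress step by step:
  through step 2 (move(office,store)): drop {at(store)}, keep {key_at(k2,kitchen)}, require {at(office), open(d_store_office)}
    → {at(office), key_at(k2,kitchen), open(d_store_office)}
  through step 1 (move(hall,office)): drop {at(office)}, keep {key_at(k2,kitchen), open(d_store_office)}, require {at(hall), open(d_office_hall)}
    → {at(hall), key_at(k2,kitchen), open(d_office_hall), open(d_store_office)}

== RESULT ==
["at(hall)", "key_at(k2,kitchen)", "open(d_office_hall)", "open(d_store_office)"]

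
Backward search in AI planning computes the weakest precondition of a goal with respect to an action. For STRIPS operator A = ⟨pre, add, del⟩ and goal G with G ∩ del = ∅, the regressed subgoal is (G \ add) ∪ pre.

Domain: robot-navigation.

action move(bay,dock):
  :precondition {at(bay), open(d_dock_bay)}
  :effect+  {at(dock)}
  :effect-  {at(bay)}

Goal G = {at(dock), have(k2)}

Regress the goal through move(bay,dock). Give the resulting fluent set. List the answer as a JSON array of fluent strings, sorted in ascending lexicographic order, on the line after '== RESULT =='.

Compute (G \ add) ∪ pre:
  G ∩ del = {}  (empty — regression defined)
  G \ add = {at(dock), have(k2)} \ {at(dock)} = {have(k2)}
  ∪ pre   = {have(k2)} ∪ {at(bay), open(d_dock_bay)}
          = {at(bay), have(k2), open(d_dock_bay)}

== RESULT ==
["at(bay)", "have(k2)", "open(d_dock_bay)"]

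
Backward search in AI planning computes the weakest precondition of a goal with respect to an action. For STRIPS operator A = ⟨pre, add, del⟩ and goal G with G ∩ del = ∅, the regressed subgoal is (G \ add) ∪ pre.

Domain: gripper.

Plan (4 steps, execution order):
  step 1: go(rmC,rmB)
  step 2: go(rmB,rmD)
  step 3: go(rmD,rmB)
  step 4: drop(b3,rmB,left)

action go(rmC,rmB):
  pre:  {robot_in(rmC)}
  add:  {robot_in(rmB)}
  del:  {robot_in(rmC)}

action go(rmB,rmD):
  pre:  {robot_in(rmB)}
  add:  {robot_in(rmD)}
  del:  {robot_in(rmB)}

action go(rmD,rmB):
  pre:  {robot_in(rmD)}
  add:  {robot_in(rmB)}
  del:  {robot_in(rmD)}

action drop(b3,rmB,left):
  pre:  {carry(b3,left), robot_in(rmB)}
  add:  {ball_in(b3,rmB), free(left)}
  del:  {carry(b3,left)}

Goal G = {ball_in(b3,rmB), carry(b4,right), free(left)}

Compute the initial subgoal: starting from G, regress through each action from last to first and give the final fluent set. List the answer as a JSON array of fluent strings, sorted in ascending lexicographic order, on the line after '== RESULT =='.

Regress step by step:
  through step 4 (drop(b3,rmB,left)): drop {ball_in(b3,rmB), free(left)}, keep {carry(b4,right)}, require {carry(b3,left), robot_in(rmB)}
    → {carry(b3,left), carry(b4,right), robot_in(rmB)}
  through step 3 (go(rmD,rmB)): drop {robot_in(rmB)}, keep {carry(b3,left), carry(b4,right)}, require {robot_in(rmD)}
    → {carry(b3,left), carry(b4,right), robot_in(rmD)}
  through step 2 (go(rmB,rmD)): drop {robot_in(rmD)}, keep {carry(b3,left), carry(b4,right)}, require {robot_in(rmB)}
    → {carry(b3,left), carry(b4,right), robot_in(rmB)}
  through step 1 (go(rmC,rmB)): drop {robot_in(rmB)}, keep {carry(b3,left), carry(b4,right)}, require {robot_in(rmC)}
    → {carry(b3,left), carry(b4,right), robot_in(rmC)}

== RESULT ==
["carry(b3,left)", "carry(b4,right)", "robot_in(rmC)"]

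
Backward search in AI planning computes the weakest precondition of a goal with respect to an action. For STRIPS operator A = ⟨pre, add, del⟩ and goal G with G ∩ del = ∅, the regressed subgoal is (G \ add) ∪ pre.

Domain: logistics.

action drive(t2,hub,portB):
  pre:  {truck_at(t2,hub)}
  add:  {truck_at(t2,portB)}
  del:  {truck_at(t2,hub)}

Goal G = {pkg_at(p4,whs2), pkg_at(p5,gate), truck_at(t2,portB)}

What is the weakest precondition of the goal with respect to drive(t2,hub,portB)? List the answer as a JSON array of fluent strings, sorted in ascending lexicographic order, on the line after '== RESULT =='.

Compute (G \ add) ∪ pre:
  G ∩ del = {}  (empty — regression defined)
  G \ add = {pkg_at(p4,whs2), pkg_at(p5,gate), truck_at(t2,portB)} \ {truck_at(t2,portB)} = {pkg_at(p4,whs2), pkg_at(p5,gate)}
  ∪ pre   = {pkg_at(p4,whs2), pkg_at(p5,gate)} ∪ {truck_at(t2,hub)}
          = {pkg_at(p4,whs2), pkg_at(p5,gate), truck_at(t2,hub)}

== RESULT ==
["pkg_at(p4,whs2)", "pkg_at(p5,gate)", "truck_at(t2,hub)"]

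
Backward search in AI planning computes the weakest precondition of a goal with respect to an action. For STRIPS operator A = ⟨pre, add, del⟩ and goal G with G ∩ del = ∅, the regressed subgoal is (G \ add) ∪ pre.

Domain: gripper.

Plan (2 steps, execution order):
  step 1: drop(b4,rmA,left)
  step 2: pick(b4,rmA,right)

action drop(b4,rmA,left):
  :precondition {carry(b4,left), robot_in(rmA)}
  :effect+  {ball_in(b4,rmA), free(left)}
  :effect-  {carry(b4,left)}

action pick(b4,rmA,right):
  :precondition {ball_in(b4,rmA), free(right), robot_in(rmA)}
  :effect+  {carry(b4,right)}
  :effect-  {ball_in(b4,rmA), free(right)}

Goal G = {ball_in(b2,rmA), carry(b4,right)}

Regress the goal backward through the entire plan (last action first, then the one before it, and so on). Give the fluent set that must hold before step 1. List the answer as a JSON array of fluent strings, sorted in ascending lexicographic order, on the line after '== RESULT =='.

Work backward from the goal:
  through step 2 (pick(b4,rmA,right)): drop {carry(b4,right)}, keep {ball_in(b2,rmA)}, require {ball_in(b4,rmA), free(right), robot_in(rmA)}
    → {ball_in(b2,rmA), ball_in(b4,rmA), free(right), robot_in(rmA)}
  through step 1 (drop(b4,rmA,left)): drop {ball_in(b4,rmA)}, keep {ball_in(b2,rmA), free(right), robot_in(rmA)}, require {carry(b4,left), robot_in(rmA)}
    → {ball_in(b2,rmA), carry(b4,left), free(right), robot_in(rmA)}

== RESULT ==
["ball_in(b2,rmA)", "carry(b4,left)", "free(right)", "robot_in(rmA)"]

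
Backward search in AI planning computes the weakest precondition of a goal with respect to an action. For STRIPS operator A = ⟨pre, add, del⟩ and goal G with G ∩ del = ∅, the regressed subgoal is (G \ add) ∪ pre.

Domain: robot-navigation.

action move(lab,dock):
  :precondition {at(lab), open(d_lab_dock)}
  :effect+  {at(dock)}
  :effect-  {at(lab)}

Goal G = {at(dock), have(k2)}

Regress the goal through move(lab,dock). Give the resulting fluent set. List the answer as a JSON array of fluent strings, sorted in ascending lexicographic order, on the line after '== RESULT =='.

Regress:
  G ∩ del = {}  (empty — regression defined)
  G \ add = {at(dock), have(k2)} \ {at(dock)} = {have(k2)}
  ∪ pre   = {have(k2)} ∪ {at(lab), open(d_lab_dock)}
          = {at(lab), have(k2), open(d_lab_dock)}

== RESULT ==
["at(lab)", "have(k2)", "open(d_lab_dock)"]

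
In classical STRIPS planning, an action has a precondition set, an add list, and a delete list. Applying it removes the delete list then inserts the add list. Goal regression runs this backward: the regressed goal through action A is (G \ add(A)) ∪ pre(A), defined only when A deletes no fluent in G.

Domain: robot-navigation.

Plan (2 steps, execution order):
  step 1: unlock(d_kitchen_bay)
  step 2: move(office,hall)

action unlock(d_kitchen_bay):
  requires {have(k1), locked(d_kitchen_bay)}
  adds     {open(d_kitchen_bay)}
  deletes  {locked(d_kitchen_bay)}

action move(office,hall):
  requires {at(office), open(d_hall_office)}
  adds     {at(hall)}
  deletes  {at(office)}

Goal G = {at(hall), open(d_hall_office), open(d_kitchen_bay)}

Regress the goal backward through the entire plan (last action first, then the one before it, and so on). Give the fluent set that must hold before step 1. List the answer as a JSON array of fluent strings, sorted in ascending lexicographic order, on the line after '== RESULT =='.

Regress step by step:
  through step 2 (move(office,hall)): drop {at(hall)}, keep {open(d_hall_office), open(d_kitchen_bay)}, require {at(office), open(d_hall_office)}
    → {at(office), open(d_hall_office), open(d_kitchen_bay)}
  through step 1 (unlock(d_kitchen_bay)): drop {open(d_kitchen_bay)}, keep {at(office), open(d_hall_office)}, require {have(k1), locked(d_kitchen_bay)}
    → {at(office), have(k1), locked(d_kitchen_bay), open(d_hall_office)}

== RESULT ==
["at(office)", "have(k1)", "locked(d_kitchen_bay)", "open(d_hall_office)"]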